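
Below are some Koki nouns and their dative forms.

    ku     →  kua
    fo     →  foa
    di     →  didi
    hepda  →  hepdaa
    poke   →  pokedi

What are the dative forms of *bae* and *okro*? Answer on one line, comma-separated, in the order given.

baedi, okroa

The pattern is front/back vowel harmony: -di when the last vowel of the stem is a front vowel (*di*, *poke*); -a when the last vowel of the stem is a back vowel (*ku*, *fo*, *hepda*).
The last vowel of *bae* is /e/, which is a front vowel, so the suffix is -di, giving *baedi*.
The last vowel of *okro* is /o/, which is a back vowel, so the suffix is -a, giving *okroa*.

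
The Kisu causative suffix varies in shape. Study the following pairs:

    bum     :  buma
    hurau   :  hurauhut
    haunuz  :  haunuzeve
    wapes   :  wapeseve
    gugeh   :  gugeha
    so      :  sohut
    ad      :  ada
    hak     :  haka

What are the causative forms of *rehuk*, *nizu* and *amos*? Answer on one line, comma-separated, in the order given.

rehuka, nizuhut, amoseve

The suffix is conditioned by the final sound: -eve when the stem ends in a sibilant (*haunuz*, *wapes*); -a when the stem ends in a non-sibilant consonant (*bum*, *gugeh*, *ad*, *hak*); -hut when the stem ends in a vowel (*hurau*, *so*).
The final sound of *rehuk* is /k/, which is a non-sibilant consonant, so the suffix is -a, giving *rehuka*.
*nizu* — final sound /u/ (a vowel) → -hut → *nizuhut*.
*amos*: final sound = /s/, a sibilant → -eve → *amoseve*.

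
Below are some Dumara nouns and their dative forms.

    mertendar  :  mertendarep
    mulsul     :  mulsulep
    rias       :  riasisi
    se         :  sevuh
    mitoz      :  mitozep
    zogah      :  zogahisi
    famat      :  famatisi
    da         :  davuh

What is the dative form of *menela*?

menelavuh

The alternation tracks the final sound of the stem — -isi when the stem ends in a voiceless consonant (*rias*, *zogah*, *famat*); -ep when the stem ends in a voiced consonant (*mertendar*, *mulsul*, *mitoz*); -vuh when the stem ends in a vowel (*se*, *da*).
*menela*: final sound = /a/, a vowel → -vuh → *menelavuh*.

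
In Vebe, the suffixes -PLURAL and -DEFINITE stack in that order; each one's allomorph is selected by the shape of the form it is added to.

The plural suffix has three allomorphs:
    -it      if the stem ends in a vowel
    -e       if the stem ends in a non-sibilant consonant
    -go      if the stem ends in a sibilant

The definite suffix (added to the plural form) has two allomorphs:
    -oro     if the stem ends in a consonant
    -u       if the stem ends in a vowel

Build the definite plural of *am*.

ameu

The final sound of *am* is /m/, which is a non-sibilant consonant, so the plural suffix is -e, giving *ame*.
The plural form *ame*: final sound = /e/, a vowel → -u → *ameu*.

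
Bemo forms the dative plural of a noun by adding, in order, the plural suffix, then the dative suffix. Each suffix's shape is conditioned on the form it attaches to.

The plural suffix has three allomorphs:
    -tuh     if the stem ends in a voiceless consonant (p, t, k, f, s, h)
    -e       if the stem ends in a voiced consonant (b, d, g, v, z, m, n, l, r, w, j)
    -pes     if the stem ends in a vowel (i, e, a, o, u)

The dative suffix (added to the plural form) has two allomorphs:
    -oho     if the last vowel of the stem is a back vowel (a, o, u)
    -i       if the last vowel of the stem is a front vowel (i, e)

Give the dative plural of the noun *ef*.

Since the final sound of *ef* is /f/ (a voiceless consonant), it takes -tuh, giving *eftuh*.
The plural form *eftuh* — last vowel /u/ (a back vowel) → -oho → *eftuhoho*.

eftuhoho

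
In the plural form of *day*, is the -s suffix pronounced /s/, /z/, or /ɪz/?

/z/

The stem *day* ends in a voiced non-sibilant sound.
The plural suffix surfaces as /ɪz/ after sibilants, /s/ after other voiceless consonants, and /z/ after other voiced sounds.
So the plural -s on *day* is pronounced /z/.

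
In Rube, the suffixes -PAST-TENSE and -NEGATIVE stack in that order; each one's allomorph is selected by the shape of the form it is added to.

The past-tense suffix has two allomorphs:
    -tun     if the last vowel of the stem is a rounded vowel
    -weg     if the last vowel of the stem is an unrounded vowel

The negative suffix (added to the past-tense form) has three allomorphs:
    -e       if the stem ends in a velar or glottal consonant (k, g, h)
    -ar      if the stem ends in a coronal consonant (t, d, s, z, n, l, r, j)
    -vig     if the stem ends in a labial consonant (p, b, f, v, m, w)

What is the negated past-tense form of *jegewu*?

*jegewu*: last vowel = /u/, a rounded vowel → -tun → *jegewutun*.
The final consonant of the past-tense form *jegewutun* is /n/, which is coronal, so the negative suffix is -ar, giving *jegewutunar*.

jegewutunar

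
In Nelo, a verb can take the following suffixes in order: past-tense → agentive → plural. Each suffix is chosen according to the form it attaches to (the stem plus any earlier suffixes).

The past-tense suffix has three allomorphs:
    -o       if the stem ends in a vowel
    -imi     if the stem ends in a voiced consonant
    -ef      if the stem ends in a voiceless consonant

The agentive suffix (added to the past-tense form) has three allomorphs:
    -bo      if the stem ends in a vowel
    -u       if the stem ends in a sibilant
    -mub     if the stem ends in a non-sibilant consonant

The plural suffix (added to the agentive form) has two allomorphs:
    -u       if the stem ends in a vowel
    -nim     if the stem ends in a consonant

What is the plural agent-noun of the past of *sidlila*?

*sidlila* — final sound /a/ (a vowel) → -o → *sidlilao*.
The final sound of the past-tense form *sidlilao* is /o/, which is a vowel, so the agentive suffix is -bo, giving *sidlilaobo*.
The final sound of the agentive form *sidlilaobo* is /o/, which is a vowel, so the plural suffix is -u, giving *sidlilaobou*.

sidlilaobou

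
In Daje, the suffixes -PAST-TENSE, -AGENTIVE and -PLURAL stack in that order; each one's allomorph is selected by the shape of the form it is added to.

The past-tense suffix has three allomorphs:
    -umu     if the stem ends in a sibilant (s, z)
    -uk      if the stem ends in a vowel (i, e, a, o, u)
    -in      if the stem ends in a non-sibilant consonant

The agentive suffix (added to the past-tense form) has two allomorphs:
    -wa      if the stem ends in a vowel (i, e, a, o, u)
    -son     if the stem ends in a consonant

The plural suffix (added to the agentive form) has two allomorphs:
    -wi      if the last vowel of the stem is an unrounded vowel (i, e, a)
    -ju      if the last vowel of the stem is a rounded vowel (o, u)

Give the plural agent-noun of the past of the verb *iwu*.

iwuuksonju

Since the final sound of *iwu* is /u/ (a vowel), it takes -uk, giving *iwuuk*.
The final sound of the past-tense form *iwuuk* is /k/, which is a consonant, so the agentive suffix is -son, giving *iwuukson*.
The last vowel of the agentive form *iwuukson* is /o/, which is a rounded vowel, so the plural suffix is -ju, giving *iwuuksonju*.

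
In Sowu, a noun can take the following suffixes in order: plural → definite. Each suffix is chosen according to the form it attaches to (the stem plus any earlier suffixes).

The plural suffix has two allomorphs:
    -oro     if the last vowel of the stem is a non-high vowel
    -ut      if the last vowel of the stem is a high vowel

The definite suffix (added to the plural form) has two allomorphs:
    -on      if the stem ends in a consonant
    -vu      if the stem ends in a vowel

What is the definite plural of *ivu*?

*ivu* — last vowel /u/ (a high vowel) → -ut → *ivuut*.
The plural form *ivuut* — final sound /t/ (a consonant) → -on → *ivuuton*.

ivuuton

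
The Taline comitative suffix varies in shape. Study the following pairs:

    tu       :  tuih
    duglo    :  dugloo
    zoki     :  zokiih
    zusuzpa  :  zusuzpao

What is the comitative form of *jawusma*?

The alternation tracks the last vowel of the stem — -ih when the last vowel of the stem is a high vowel (*tu*, *zoki*); -o when the last vowel of the stem is a non-high vowel (*duglo*, *zusuzpa*).
Since the last vowel of *jawusma* is /a/ (a non-high vowel), it takes -o, giving *jawusmao*.

jawusmao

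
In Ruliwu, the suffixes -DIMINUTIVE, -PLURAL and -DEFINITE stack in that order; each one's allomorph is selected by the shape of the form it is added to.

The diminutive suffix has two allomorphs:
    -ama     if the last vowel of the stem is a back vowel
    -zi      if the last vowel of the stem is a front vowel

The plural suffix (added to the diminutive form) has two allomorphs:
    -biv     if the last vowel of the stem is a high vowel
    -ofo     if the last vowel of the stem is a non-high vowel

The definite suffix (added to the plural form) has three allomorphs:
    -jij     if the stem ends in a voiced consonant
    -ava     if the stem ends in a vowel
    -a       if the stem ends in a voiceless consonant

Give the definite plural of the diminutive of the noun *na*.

The last vowel of *na* is /a/, which is a back vowel, so the diminutive suffix is -ama, giving *naama*.
The diminutive form *naama*: last vowel = /a/, a non-high vowel → -ofo → *naamaofo*.
The plural form *naamaofo* — final sound /o/ (a vowel) → -ava → *naamaofoava*.

naamaofoava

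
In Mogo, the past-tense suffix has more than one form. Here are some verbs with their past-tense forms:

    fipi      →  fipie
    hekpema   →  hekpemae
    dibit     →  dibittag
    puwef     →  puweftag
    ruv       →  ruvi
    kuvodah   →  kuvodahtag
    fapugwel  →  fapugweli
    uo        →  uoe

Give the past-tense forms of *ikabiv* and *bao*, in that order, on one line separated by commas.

The alternation tracks the final sound of the stem — -tag when the stem ends in a voiceless consonant (*dibit*, *puwef*, *kuvodah*); -i when the stem ends in a voiced consonant (*ruv*, *fapugwel*); -e when the stem ends in a vowel (*fipi*, *hekpema*, *uo*).
The final sound of *ikabiv* is /v/, which is a voiced consonant, so the suffix is -i, giving *ikabivi*.
*bao* — final sound /o/ (a vowel) → -e → *baoe*.

ikabivi, baoe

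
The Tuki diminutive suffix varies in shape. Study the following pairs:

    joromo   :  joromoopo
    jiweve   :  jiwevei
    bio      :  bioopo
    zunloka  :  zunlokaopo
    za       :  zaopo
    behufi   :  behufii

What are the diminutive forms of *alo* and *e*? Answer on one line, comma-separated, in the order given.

Looking at the last vowel of each stem: -i when the last vowel of the stem is a front vowel (*jiweve*, *behufi*); -opo when the last vowel of the stem is a back vowel (*joromo*, *bio*, *zunloka*, *za*).
Since the last vowel of *alo* is /o/ (a back vowel), it takes -opo, giving *aloopo*.
Since the last vowel of *e* is /e/ (a front vowel), it takes -i, giving *ei*.

aloopo, ei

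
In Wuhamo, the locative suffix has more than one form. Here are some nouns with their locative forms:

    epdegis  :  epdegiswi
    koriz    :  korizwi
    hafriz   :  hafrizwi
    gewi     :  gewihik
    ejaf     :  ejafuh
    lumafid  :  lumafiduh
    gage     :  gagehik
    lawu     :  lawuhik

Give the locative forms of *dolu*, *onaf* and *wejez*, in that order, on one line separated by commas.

The suffix is conditioned by the final sound: -wi when the stem ends in a sibilant (*epdegis*, *koriz*, *hafriz*); -uh when the stem ends in a non-sibilant consonant (*ejaf*, *lumafid*); -hik when the stem ends in a vowel (*gewi*, *gage*, *lawu*).
*dolu*: final sound = /u/, a vowel → -hik → *doluhik*.
*onaf*: final sound = /f/, a non-sibilant consonant → -uh → *onafuh*.
*wejez* — final sound /z/ (a sibilant) → -wi → *wejezwi*.

doluhik, onafuh, wejezwi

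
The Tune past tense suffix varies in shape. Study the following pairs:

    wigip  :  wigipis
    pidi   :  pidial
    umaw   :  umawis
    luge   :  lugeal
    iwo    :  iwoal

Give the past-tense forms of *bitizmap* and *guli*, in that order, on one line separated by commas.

bitizmapis, gulial

Looking at the final sound of each stem: -is when the stem ends in a consonant (*wigip*, *umaw*); -al when the stem ends in a vowel (*pidi*, *luge*, *iwo*).
*bitizmap*: final sound = /p/, a consonant → -is → *bitizmapis*.
*guli* — final sound /i/ (a vowel) → -al → *gulial*.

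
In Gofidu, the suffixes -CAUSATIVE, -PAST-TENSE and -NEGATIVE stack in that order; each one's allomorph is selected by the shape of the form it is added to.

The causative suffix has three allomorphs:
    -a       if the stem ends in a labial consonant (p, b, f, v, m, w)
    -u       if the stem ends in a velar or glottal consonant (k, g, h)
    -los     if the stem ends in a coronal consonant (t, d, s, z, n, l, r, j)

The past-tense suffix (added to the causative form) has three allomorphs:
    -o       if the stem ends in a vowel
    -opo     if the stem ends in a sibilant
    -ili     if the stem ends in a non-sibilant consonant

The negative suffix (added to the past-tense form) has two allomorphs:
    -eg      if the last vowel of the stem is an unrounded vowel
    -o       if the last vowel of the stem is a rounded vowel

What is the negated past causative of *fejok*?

fejokuoo

The final consonant of *fejok* is /k/, which is velar/glottal, so the causative suffix is -u, giving *fejoku*.
The causative form *fejoku*: final sound = /u/, a vowel → -o → *fejokuo*.
The past-tense form *fejokuo* — last vowel /o/ (a rounded vowel) → -o → *fejokuoo*.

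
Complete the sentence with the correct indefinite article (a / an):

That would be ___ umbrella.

an

The indefinite article is chosen by the initial *sound* of the following word, not its spelling.
*umbrella* begins with the sound /ʌ/ (u pronounced /ʌ/) — a vowel sound.
So the article is *an*: That would be an umbrella.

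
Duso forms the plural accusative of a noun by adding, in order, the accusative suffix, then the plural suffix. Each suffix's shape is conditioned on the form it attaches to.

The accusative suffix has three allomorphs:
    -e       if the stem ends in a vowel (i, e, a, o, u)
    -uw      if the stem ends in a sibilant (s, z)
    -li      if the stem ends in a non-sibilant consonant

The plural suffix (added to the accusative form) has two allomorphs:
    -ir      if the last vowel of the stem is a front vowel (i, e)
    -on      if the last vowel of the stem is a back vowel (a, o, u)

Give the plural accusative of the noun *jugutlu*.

*jugutlu*: final sound = /u/, a vowel → -e → *jugutlue*.
The accusative form *jugutlue*: last vowel = /e/, a front vowel → -ir → *jugutlueir*.

jugutlueir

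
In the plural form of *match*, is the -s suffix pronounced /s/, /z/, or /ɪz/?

The stem *match* ends in a sibilant (/s, z, ʃ, ʒ, tʃ, dʒ/).
The plural suffix surfaces as /ɪz/ after sibilants, /s/ after other voiceless consonants, and /z/ after other voiced sounds.
So the plural -s on *match* is pronounced /ɪz/.

/ɪz/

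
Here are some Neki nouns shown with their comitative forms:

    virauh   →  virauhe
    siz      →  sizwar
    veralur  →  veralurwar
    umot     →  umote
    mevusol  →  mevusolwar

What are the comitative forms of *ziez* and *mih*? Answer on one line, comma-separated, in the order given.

ziezwar, mihe

The suffix is conditioned by the final consonant: -e when the stem ends in a voiceless consonant (*virauh*, *umot*); -war when the stem ends in a voiced consonant (*siz*, *veralur*, *mevusol*).
The final consonant of *ziez* is /z/, which is voiced, so the suffix is -war, giving *ziezwar*.
*mih* — final consonant /h/ (voiceless) → -e → *mihe*.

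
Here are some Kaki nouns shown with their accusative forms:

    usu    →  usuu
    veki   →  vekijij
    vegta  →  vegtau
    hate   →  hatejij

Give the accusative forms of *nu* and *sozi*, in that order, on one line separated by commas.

Looking at the last vowel of each stem: -jij when the last vowel of the stem is a front vowel (*veki*, *hate*); -u when the last vowel of the stem is a back vowel (*usu*, *vegta*).
The last vowel of *nu* is /u/, which is a back vowel, so the suffix is -u, giving *nuu*.
*sozi*: last vowel = /i/, a front vowel → -jij → *sozijij*.

nuu, sozijij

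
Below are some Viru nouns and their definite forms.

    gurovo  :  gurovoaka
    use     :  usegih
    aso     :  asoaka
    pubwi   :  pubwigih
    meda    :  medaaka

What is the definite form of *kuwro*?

The alternation tracks the last vowel of the stem — -gih when the last vowel of the stem is a front vowel (*use*, *pubwi*); -aka when the last vowel of the stem is a back vowel (*gurovo*, *aso*, *meda*).
*kuwro* — last vowel /o/ (a back vowel) → -aka → *kuwroaka*.

kuwroaka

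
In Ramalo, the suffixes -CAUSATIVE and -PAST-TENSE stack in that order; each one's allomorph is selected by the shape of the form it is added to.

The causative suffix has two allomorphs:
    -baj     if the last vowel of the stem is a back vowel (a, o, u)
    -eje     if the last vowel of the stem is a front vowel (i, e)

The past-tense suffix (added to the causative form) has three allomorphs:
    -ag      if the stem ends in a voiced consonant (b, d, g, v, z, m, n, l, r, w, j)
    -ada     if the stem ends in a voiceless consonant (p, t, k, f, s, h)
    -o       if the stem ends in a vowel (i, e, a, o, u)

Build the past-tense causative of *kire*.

kireejeo

*kire* — last vowel /e/ (a front vowel) → -eje → *kireeje*.
The causative form *kireeje*: final sound = /e/, a vowel → -o → *kireejeo*.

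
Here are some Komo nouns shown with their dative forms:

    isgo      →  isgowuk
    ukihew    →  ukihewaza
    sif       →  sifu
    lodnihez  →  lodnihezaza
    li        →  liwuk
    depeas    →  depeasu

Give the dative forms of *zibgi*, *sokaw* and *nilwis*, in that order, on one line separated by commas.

zibgiwuk, sokawaza, nilwisu

Looking at the final sound of each stem: -u when the stem ends in a voiceless consonant (*sif*, *depeas*); -aza when the stem ends in a voiced consonant (*ukihew*, *lodnihez*); -wuk when the stem ends in a vowel (*isgo*, *li*).
*zibgi*: final sound = /i/, a vowel → -wuk → *zibgiwuk*.
Since the final sound of *sokaw* is /w/ (a voiced consonant), it takes -aza, giving *sokawaza*.
*nilwis* — final sound /s/ (a voiceless consonant) → -u → *nilwisu*.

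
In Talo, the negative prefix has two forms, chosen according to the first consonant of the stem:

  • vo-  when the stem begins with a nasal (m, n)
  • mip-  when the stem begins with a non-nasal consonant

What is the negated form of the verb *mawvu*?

*mawvu*: first consonant = /m/, a nasal → vo- → *vomawvu*.

vomawvu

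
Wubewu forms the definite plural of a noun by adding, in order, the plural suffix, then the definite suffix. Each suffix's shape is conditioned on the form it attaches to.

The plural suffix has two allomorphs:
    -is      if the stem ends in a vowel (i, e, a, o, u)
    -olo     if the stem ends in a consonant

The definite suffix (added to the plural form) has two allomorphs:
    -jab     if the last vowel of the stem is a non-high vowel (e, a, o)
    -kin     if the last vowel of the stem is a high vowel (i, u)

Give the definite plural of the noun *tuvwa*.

tuvwaiskin

*tuvwa*: final sound = /a/, a vowel → -is → *tuvwais*.
The plural form *tuvwais* — last vowel /i/ (a high vowel) → -kin → *tuvwaiskin*.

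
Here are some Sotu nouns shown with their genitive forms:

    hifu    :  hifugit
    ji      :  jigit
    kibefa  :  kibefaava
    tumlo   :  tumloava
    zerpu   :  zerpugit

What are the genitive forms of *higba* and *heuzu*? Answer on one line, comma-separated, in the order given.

The alternation tracks the last vowel of the stem — -git when the last vowel of the stem is a high vowel (*hifu*, *ji*, *zerpu*); -ava when the last vowel of the stem is a non-high vowel (*kibefa*, *tumlo*).
*higba* — last vowel /a/ (a non-high vowel) → -ava → *higbaava*.
*heuzu*: last vowel = /u/, a high vowel → -git → *heuzugit*.

higbaava, heuzugit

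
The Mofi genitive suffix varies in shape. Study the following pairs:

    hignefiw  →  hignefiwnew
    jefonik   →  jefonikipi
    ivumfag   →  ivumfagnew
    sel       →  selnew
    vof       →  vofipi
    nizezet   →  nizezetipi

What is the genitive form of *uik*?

uikipi

The alternation tracks the final consonant of the stem — -ipi when the stem ends in a voiceless consonant (*jefonik*, *vof*, *nizezet*); -new when the stem ends in a voiced consonant (*hignefiw*, *ivumfag*, *sel*).
*uik* — final consonant /k/ (voiceless) → -ipi → *uikipi*.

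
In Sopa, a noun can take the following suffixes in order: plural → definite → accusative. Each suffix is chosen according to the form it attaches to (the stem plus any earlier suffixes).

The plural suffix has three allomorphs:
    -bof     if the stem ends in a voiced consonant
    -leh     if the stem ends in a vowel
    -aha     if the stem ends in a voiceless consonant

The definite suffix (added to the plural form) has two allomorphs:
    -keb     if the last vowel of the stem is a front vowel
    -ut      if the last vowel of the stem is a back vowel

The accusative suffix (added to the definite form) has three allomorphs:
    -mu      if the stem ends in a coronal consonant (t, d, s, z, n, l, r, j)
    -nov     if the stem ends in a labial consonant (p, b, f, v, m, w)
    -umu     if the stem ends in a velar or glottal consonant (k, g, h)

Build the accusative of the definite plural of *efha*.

The final sound of *efha* is /a/, which is a vowel, so the plural suffix is -leh, giving *efhaleh*.
Since the last vowel of the plural form *efhaleh* is /e/ (a front vowel), it takes -keb, giving *efhalehkeb*.
The definite form *efhalehkeb* — final consonant /b/ (labial) → -nov → *efhalehkebnov*.

efhalehkebnov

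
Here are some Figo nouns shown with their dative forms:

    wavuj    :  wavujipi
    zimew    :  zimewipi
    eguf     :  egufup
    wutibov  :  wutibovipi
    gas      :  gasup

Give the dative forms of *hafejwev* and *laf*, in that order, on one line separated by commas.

hafejwevipi, lafup

The alternation tracks the final consonant of the stem — -up when the stem ends in a voiceless consonant (*eguf*, *gas*); -ipi when the stem ends in a voiced consonant (*wavuj*, *zimew*, *wutibov*).
The final consonant of *hafejwev* is /v/, which is voiced, so the suffix is -ipi, giving *hafejwevipi*.
*laf* — final consonant /f/ (voiceless) → -up → *lafup*.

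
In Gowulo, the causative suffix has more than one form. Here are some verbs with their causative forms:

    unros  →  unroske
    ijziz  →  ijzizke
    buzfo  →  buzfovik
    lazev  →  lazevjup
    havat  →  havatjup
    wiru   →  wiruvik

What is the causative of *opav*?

The alternation tracks the final sound of the stem — -ke when the stem ends in a sibilant (*unros*, *ijziz*); -jup when the stem ends in a non-sibilant consonant (*lazev*, *havat*); -vik when the stem ends in a vowel (*buzfo*, *wiru*).
Since the final sound of *opav* is /v/ (a non-sibilant consonant), it takes -jup, giving *opavjup*.

opavjup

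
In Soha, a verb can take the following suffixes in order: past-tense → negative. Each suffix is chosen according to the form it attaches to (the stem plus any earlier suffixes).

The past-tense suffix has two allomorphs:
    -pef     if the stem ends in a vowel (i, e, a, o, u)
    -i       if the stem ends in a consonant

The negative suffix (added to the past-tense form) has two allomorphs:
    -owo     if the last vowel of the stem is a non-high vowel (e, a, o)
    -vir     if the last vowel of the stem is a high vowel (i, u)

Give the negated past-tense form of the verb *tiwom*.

tiwomivir

*tiwom*: final sound = /m/, a consonant → -i → *tiwomi*.
The last vowel of the past-tense form *tiwomi* is /i/, which is a high vowel, so the negative suffix is -vir, giving *tiwomivir*.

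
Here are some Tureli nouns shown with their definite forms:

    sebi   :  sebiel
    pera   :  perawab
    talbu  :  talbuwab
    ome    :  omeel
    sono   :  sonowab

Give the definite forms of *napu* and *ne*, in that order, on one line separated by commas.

Looking at the last vowel of each stem: -el when the last vowel of the stem is a front vowel (*sebi*, *ome*); -wab when the last vowel of the stem is a back vowel (*pera*, *talbu*, *sono*).
The last vowel of *napu* is /u/, which is a back vowel, so the suffix is -wab, giving *napuwab*.
*ne*: last vowel = /e/, a front vowel → -el → *neel*.

napuwab, neel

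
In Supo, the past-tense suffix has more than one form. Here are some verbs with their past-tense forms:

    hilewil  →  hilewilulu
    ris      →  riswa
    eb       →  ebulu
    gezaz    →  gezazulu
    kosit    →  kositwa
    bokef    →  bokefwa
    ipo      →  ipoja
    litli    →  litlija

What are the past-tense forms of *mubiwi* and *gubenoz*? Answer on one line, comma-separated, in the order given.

Looking at the final sound of each stem: -wa when the stem ends in a voiceless consonant (*ris*, *kosit*, *bokef*); -ulu when the stem ends in a voiced consonant (*hilewil*, *eb*, *gezaz*); -ja when the stem ends in a vowel (*ipo*, *litli*).
*mubiwi* — final sound /i/ (a vowel) → -ja → *mubiwija*.
*gubenoz* — final sound /z/ (a voiced consonant) → -ulu → *gubenozulu*.

mubiwija, gubenozulu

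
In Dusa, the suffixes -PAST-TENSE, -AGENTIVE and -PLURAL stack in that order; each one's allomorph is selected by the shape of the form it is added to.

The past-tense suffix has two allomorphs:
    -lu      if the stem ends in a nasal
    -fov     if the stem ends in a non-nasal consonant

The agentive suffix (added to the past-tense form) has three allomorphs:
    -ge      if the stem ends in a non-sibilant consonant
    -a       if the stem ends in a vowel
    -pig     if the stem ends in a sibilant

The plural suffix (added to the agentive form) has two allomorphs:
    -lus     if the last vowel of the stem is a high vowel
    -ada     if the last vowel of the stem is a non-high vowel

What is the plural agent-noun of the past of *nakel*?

*nakel*: final consonant = /l/, non-nasal → -fov → *nakelfov*.
The final sound of the past-tense form *nakelfov* is /v/, which is a non-sibilant consonant, so the agentive suffix is -ge, giving *nakelfovge*.
The agentive form *nakelfovge* — last vowel /e/ (a non-high vowel) → -ada → *nakelfovgeada*.

nakelfovgeada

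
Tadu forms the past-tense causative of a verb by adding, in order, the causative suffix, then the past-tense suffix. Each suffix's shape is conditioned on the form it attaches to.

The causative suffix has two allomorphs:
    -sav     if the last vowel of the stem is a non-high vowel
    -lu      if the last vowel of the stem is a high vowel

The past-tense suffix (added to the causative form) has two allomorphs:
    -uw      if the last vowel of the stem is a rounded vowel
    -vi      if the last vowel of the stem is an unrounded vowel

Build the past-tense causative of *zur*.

zurluuw

The last vowel of *zur* is /u/, which is a high vowel, so the causative suffix is -lu, giving *zurlu*.
The causative form *zurlu* — last vowel /u/ (a rounded vowel) → -uw → *zurluuw*.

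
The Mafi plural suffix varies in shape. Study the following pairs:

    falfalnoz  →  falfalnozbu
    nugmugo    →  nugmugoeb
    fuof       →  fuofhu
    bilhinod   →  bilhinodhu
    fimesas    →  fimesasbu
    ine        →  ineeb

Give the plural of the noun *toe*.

toeeb

The pattern is sibilance of the final sound: -bu when the stem ends in a sibilant (*falfalnoz*, *fimesas*); -hu when the stem ends in a non-sibilant consonant (*fuof*, *bilhinod*); -eb when the stem ends in a vowel (*nugmugo*, *ine*).
*toe* — final sound /e/ (a vowel) → -eb → *toeeb*.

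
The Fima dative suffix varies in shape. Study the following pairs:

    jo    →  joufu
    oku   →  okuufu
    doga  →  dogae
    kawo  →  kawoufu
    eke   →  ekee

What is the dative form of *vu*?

vuufu

The pattern is rounding harmony: -ufu when the last vowel of the stem is a rounded vowel (*jo*, *oku*, *kawo*); -e when the last vowel of the stem is an unrounded vowel (*doga*, *eke*).
*vu*: last vowel = /u/, a rounded vowel → -ufu → *vuufu*.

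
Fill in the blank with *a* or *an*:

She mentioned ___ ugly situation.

The indefinite article is chosen by the initial *sound* of the following word, not its spelling.
*ugly* begins with the sound /ʌ/ (u pronounced /ʌ/) — a vowel sound.
So the article is *an*: She mentioned an ugly situation.

an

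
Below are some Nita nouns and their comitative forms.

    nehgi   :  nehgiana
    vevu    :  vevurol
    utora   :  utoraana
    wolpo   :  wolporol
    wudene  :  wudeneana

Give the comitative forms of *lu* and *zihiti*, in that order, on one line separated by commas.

The pattern is rounding harmony: -rol when the last vowel of the stem is a rounded vowel (*vevu*, *wolpo*); -ana when the last vowel of the stem is an unrounded vowel (*nehgi*, *utora*, *wudene*).
*lu*: last vowel = /u/, a rounded vowel → -rol → *lurol*.
The last vowel of *zihiti* is /i/, which is an unrounded vowel, so the suffix is -ana, giving *zihitiana*.

lurol, zihitiana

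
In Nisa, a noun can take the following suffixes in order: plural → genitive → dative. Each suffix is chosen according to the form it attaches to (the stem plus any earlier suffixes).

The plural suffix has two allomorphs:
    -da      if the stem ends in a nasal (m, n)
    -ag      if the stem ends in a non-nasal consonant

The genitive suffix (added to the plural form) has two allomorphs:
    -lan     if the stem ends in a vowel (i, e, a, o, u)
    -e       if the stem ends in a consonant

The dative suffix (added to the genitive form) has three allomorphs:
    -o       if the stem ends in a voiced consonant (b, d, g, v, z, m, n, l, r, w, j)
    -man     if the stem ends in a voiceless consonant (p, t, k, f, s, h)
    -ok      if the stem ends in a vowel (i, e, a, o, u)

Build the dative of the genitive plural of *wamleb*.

Since the final consonant of *wamleb* is /b/ (non-nasal), it takes -ag, giving *wamlebag*.
The plural form *wamlebag* — final sound /g/ (a consonant) → -e → *wamlebage*.
Since the final sound of the genitive form *wamlebage* is /e/ (a vowel), it takes -ok, giving *wamlebageok*.

wamlebageok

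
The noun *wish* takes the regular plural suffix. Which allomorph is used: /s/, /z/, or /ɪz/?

/ɪz/

The stem *wish* ends in a sibilant (/s, z, ʃ, ʒ, tʃ, dʒ/).
The plural suffix surfaces as /ɪz/ after sibilants, /s/ after other voiceless consonants, and /z/ after other voiced sounds.
So the plural -s on *wish* is pronounced /ɪz/.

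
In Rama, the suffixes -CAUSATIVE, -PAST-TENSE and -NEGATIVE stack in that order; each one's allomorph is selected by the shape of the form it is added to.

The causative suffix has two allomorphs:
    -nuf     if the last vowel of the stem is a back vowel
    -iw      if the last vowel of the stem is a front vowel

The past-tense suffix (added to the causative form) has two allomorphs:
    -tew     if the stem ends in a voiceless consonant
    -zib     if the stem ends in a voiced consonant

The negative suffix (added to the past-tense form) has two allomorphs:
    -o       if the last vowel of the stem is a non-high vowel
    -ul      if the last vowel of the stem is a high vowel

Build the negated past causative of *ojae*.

*ojae*: last vowel = /e/, a front vowel → -iw → *ojaeiw*.
The causative form *ojaeiw* — final consonant /w/ (voiced) → -zib → *ojaeiwzib*.
Since the last vowel of the past-tense form *ojaeiwzib* is /i/ (a high vowel), it takes -ul, giving *ojaeiwzibul*.

ojaeiwzibul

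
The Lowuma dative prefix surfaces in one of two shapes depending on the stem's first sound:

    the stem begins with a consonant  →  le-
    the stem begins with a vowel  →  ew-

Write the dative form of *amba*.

ewamba

The first sound of *amba* is /a/, which is a vowel, so the prefix is ew-, giving *ewamba*.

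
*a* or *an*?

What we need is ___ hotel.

The indefinite article is chosen by the initial *sound* of the following word, not its spelling.
*hotel* begins with the sound /h/ (h is pronounced) — a consonant sound.
So the article is *a*: What we need is a hotel.

a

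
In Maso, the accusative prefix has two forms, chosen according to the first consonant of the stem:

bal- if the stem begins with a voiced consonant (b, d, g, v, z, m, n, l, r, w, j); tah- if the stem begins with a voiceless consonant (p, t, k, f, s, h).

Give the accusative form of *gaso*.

balgaso

*gaso* — first consonant /g/ (voiced) → bal- → *balgaso*.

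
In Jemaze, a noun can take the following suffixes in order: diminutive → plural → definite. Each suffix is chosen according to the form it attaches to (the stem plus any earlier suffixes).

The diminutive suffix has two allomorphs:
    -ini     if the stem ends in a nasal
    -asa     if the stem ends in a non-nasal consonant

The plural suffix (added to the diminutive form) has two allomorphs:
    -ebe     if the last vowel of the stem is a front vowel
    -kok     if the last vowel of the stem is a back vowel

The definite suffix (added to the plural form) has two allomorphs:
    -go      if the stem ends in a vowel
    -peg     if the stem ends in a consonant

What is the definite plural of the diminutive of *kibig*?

Since the final consonant of *kibig* is /g/ (non-nasal), it takes -asa, giving *kibigasa*.
Since the last vowel of the diminutive form *kibigasa* is /a/ (a back vowel), it takes -kok, giving *kibigasakok*.
Since the final sound of the plural form *kibigasakok* is /k/ (a consonant), it takes -peg, giving *kibigasakokpeg*.

kibigasakokpeg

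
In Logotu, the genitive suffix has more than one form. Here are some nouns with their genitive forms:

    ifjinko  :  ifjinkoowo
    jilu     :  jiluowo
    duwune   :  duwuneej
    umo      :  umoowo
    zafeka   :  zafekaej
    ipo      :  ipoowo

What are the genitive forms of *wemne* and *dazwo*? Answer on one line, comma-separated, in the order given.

The alternation tracks the last vowel of the stem — -owo when the last vowel of the stem is a rounded vowel (*ifjinko*, *jilu*, *umo*, *ipo*); -ej when the last vowel of the stem is an unrounded vowel (*duwune*, *zafeka*).
*wemne*: last vowel = /e/, an unrounded vowel → -ej → *wemneej*.
Since the last vowel of *dazwo* is /o/ (a rounded vowel), it takes -owo, giving *dazwoowo*.

wemneej, dazwoowo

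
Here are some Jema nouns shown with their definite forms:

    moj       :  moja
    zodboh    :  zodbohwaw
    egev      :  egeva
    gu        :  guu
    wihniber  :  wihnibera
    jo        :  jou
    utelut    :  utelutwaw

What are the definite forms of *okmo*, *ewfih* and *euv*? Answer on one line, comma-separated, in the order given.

The alternation tracks the final sound of the stem — -waw when the stem ends in a voiceless consonant (*zodboh*, *utelut*); -a when the stem ends in a voiced consonant (*moj*, *egev*, *wihniber*); -u when the stem ends in a vowel (*gu*, *jo*).
*okmo* — final sound /o/ (a vowel) → -u → *okmou*.
The final sound of *ewfih* is /h/, which is a voiceless consonant, so the suffix is -waw, giving *ewfihwaw*.
Since the final sound of *euv* is /v/ (a voiced consonant), it takes -a, giving *euva*.

okmou, ewfihwaw, euva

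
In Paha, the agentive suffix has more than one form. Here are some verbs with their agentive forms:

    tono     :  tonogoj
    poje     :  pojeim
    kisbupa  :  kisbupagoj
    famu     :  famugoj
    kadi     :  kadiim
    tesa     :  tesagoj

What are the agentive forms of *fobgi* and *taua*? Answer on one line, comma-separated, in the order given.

The pattern is front/back vowel harmony: -im when the last vowel of the stem is a front vowel (*poje*, *kadi*); -goj when the last vowel of the stem is a back vowel (*tono*, *kisbupa*, *famu*, *tesa*).
Since the last vowel of *fobgi* is /i/ (a front vowel), it takes -im, giving *fobgiim*.
*taua*: last vowel = /a/, a back vowel → -goj → *tauagoj*.

fobgiim, tauagoj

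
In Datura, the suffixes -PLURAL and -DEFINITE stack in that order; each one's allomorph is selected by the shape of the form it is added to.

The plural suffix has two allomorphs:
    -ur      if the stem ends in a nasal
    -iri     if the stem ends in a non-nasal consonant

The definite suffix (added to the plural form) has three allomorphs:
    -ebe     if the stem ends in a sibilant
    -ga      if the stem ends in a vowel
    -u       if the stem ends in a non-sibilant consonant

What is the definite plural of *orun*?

orunuru

*orun*: final consonant = /n/, a nasal → -ur → *orunur*.
The plural form *orunur* — final sound /r/ (a non-sibilant consonant) → -u → *orunuru*.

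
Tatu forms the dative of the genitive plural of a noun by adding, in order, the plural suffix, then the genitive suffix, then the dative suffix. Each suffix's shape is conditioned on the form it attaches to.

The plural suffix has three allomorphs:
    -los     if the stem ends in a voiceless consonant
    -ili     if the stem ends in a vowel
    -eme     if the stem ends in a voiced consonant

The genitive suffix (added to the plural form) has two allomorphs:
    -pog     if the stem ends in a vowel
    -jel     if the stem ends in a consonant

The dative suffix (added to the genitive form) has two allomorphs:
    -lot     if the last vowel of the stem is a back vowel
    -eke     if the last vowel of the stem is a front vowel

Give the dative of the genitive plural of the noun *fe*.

feilipoglot

*fe*: final sound = /e/, a vowel → -ili → *feili*.
The plural form *feili* — final sound /i/ (a vowel) → -pog → *feilipog*.
The genitive form *feilipog*: last vowel = /o/, a back vowel → -lot → *feilipoglot*.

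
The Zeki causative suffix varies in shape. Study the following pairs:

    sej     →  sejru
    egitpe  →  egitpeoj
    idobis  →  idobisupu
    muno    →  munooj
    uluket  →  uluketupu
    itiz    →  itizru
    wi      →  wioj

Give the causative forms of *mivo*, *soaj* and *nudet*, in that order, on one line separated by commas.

mivooj, soajru, nudetupu

The pattern is voicing of the final sound: -upu when the stem ends in a voiceless consonant (*idobis*, *uluket*); -ru when the stem ends in a voiced consonant (*sej*, *itiz*); -oj when the stem ends in a vowel (*egitpe*, *muno*, *wi*).
*mivo*: final sound = /o/, a vowel → -oj → *mivooj*.
The final sound of *soaj* is /j/, which is a voiced consonant, so the suffix is -ru, giving *soajru*.
The final sound of *nudet* is /t/, which is a voiceless consonant, so the suffix is -upu, giving *nudetupu*.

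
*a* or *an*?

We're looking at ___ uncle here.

The indefinite article is chosen by the initial *sound* of the following word, not its spelling.
*uncle* begins with the sound /ʌ/ (u pronounced /ʌ/) — a vowel sound.
So the article is *an*: We're looking at an uncle here.

an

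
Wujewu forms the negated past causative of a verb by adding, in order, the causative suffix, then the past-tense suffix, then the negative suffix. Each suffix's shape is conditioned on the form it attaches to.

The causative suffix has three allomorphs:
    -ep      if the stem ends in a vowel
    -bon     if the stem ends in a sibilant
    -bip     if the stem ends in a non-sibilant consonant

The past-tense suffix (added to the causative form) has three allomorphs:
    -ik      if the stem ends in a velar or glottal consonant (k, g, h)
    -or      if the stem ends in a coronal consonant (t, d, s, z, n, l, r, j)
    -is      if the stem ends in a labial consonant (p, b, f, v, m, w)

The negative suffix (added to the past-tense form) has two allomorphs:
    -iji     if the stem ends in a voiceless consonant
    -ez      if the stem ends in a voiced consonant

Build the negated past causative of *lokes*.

lokesbonorez

Since the final sound of *lokes* is /s/ (a sibilant), it takes -bon, giving *lokesbon*.
The causative form *lokesbon* — final consonant /n/ (coronal) → -or → *lokesbonor*.
The past-tense form *lokesbonor* — final consonant /r/ (voiced) → -ez → *lokesbonorez*.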